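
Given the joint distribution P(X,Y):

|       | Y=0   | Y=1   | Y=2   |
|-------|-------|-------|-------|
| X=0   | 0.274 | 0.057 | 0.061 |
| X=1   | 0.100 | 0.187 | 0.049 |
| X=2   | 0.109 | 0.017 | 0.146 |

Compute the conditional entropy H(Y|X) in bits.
1.2758 bits

H(Y|X) = H(X,Y) - H(X)

H(X,Y) = -Σ_{x,y} P(x,y) log₂ P(x,y). Per-cell terms -P(x,y)·log₂P(x,y):
  X=0: 0.5117641, 0.2355750, 0.2461379
  X=1: 0.3321928, 0.4523324, 0.2132026
  X=2: 0.3485384, 0.0999315, 0.4052901
Sum of the 9 terms: H(X,Y) = 2.8449648 bits

Marginal of X (row sums):
  P(X=0) = 0.274 + 0.057 + 0.061 = 0.392
  P(X=1) = 0.100 + 0.187 + 0.049 = 0.336
  P(X=2) = 0.109 + 0.017 + 0.146 = 0.272
H(X) = -[0.392·log₂(0.392) + 0.336·log₂(0.336) + 0.272·log₂(0.272)]
  = 0.5296212 + 0.5286849 + 0.5109034 = 1.5692095 bits

H(Y|X) = H(X,Y) - H(X) = 2.8449648 - 1.5692095 = 1.2758 bits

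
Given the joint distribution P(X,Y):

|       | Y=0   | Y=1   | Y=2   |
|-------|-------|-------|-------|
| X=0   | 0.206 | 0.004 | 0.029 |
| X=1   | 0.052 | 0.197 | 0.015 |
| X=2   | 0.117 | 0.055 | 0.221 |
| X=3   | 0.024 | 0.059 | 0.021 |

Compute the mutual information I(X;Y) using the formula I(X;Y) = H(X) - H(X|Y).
0.4556 bits

I(X;Y) = H(X) - H(X|Y)

Marginal of X (row sums):
  P(X=0) = 0.206 + 0.004 + 0.029 = 0.239
  P(X=1) = 0.052 + 0.197 + 0.015 = 0.264
  P(X=2) = 0.117 + 0.055 + 0.221 = 0.393
  P(X=3) = 0.024 + 0.059 + 0.021 = 0.104
H(X) = -[0.239·log₂(0.239) + 0.264·log₂(0.264) + 0.393·log₂(0.393) + 0.104·log₂(0.104)]
  = 0.493515 + 0.507247 + 0.529528 + 0.339596 = 1.86989 bits

Marginal of Y (column sums):
  P(Y=0) = 0.206 + 0.052 + 0.117 + 0.024 = 0.399
  P(Y=1) = 0.004 + 0.197 + 0.055 + 0.059 = 0.315
  P(Y=2) = 0.029 + 0.015 + 0.221 + 0.021 = 0.286
H(X|Y) = Σ_y P(y)·H(X|Y=y):
  Y=0: P(Y=0) = 0.399, P(X|Y=0) = (206/399, 52/399, 39/133, 8/133) → H(X|Y=0) = 1.638456
  Y=1: P(Y=1) = 0.315, P(X|Y=1) = (4/315, 197/315, 11/63, 59/315) → H(X|Y=1) = 1.395732
  Y=2: P(Y=2) = 0.286, P(X|Y=2) = (29/286, 15/286, 17/22, 21/286) → H(X|Y=2) = 1.121934
H(X|Y) = 0.399·1.638456 + 0.315·1.395732 + 0.286·1.121934 = 1.41427 bits

I(X;Y) = H(X) - H(X|Y) = 1.86989 - 1.41427 = 0.4556 bits

Cross-check via I(X;Y) = H(X) + H(Y) - H(X,Y): computing H(Y) from the column sums and H(X,Y) from the 12 cells in the same way gives H(Y) = 1.57035 bits and H(X,Y) = 2.98463 bits, so
I(X;Y) = 1.86989 + 1.57035 - 2.98463 = 0.4556 bits ✓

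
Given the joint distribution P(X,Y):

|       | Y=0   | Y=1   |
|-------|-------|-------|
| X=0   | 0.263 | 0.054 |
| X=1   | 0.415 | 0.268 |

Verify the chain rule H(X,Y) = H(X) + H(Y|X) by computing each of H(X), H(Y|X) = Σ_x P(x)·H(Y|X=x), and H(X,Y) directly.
H(X) = 0.9011 bits, H(Y|X) = 0.8687 bits, H(X,Y) = 1.7698 bits

Marginal of X (row sums):
  P(X=0) = 0.263 + 0.054 = 0.317
  P(X=1) = 0.415 + 0.268 = 0.683
H(X) = -[0.317·log₂(0.317) + 0.683·log₂(0.683)]
  = 0.52541 + 0.37568 = 0.9011 bits

H(Y|X) = Σ_x P(x)·H(Y|X=x):
  X=0: P(X=0) = 0.317, P(Y|X=0) = (263/317, 54/317) → H(Y|X=0) = 0.65850
  X=1: P(X=1) = 0.683, P(Y|X=1) = (415/683, 268/683) → H(Y|X=1) = 0.96632
H(Y|X) = 0.317·0.65850 + 0.683·0.96632 = 0.8687 bits

H(X,Y) = -Σ_{x,y} P(x,y) log₂ P(x,y). Per-cell terms -P(x,y)·log₂P(x,y):
  X=0: 0.50677, 0.22739
  X=1: 0.52656, 0.50912
Sum of the 4 terms: H(X,Y) = 1.7698 bits

Chain rule check:
  H(X) + H(Y|X) = 0.9011 + 0.8687 = 1.7698 bits
  H(X,Y) = 1.7698 bits
✓ Chain rule verified.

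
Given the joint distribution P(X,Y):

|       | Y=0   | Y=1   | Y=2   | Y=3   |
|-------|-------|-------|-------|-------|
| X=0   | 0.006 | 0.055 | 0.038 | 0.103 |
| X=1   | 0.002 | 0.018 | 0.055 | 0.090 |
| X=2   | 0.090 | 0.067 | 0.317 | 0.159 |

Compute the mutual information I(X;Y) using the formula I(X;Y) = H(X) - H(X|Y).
0.1181 bits

I(X;Y) = H(X) - H(X|Y)

Marginal of X (row sums):
  P(X=0) = 0.006 + 0.055 + 0.038 + 0.103 = 0.202
  P(X=1) = 0.002 + 0.018 + 0.055 + 0.090 = 0.165
  P(X=2) = 0.090 + 0.067 + 0.317 + 0.159 = 0.633
H(X) = -[0.202·log₂(0.202) + 0.165·log₂(0.165) + 0.633·log₂(0.633)]
  = 0.466130 + 0.428911 + 0.417604 = 1.312645 bits

Marginal of Y (column sums):
  P(Y=0) = 0.006 + 0.002 + 0.090 = 0.098
  P(Y=1) = 0.055 + 0.018 + 0.067 = 0.140
  P(Y=2) = 0.038 + 0.055 + 0.317 = 0.410
  P(Y=3) = 0.103 + 0.090 + 0.159 = 0.352
H(X|Y) = Σ_y P(y)·H(X|Y=y):
  Y=0: P(Y=0) = 0.098, P(X|Y=0) = (3/49, 1/49, 45/49) → H(X|Y=0) = 0.474133
  Y=1: P(Y=1) = 0.140, P(X|Y=1) = (11/28, 9/70, 67/140) → H(X|Y=1) = 1.418844
  Y=2: P(Y=2) = 0.410, P(X|Y=2) = (19/205, 11/82, 317/410) → H(X|Y=2) = 0.993774
  Y=3: P(Y=3) = 0.352, P(X|Y=3) = (103/352, 45/176, 159/352) → H(X|Y=3) = 1.539759
H(X|Y) = 0.098·0.474133 + 0.140·1.418844 + 0.410·0.993774 + 0.352·1.539759 = 1.194546 bits

I(X;Y) = H(X) - H(X|Y) = 1.312645 - 1.194546 = 0.1181 bits

Cross-check via I(X;Y) = H(X) + H(Y) - H(X,Y): computing H(Y) from the column sums and H(X,Y) from the 12 cells in the same way gives H(Y) = 1.783136 bits and H(X,Y) = 2.977682 bits, so
I(X;Y) = 1.312645 + 1.783136 - 2.977682 = 0.1181 bits ✓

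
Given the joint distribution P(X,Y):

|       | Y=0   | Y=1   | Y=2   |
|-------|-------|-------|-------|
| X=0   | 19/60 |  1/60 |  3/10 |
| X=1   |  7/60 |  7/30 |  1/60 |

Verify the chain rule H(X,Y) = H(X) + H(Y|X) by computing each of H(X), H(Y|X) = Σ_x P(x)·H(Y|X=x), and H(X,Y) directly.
H(X) = 0.9481 bits, H(Y|X) = 1.1468 bits, H(X,Y) = 2.0948 bits

Marginal of X (row sums):
  P(X=0) = 19/60 + 1/60 + 3/10 = 19/30
  P(X=1) = 7/60 + 7/30 + 1/60 = 11/30
H(X) = -[(19/30)·log₂(19/30) + (11/30)·log₂(11/30)]
  = 0.41734 + 0.53073 = 0.9481 bits

H(Y|X) = Σ_x P(x)·H(Y|X=x):
  X=0: P(X=0) = 19/30, P(Y|X=0) = (1/2, 1/38, 9/19) → H(Y|X=0) = 1.14874
  X=1: P(X=1) = 11/30, P(Y|X=1) = (7/22, 7/11, 1/22) → H(Y|X=1) = 1.14332
H(Y|X) = (19/30)·1.14874 + (11/30)·1.14332 = 1.1468 bits

H(X,Y) = -Σ_{x,y} P(x,y) log₂ P(x,y). Per-cell terms -P(x,y)·log₂P(x,y):
  X=0: 0.52534, 0.09845, 0.52109
  X=1: 0.36161, 0.48989, 0.09845
Sum of the 6 terms: H(X,Y) = 2.0948 bits

Chain rule check:
  H(X) + H(Y|X) = 0.9481 + 1.1468 = 2.0949 bits
  H(X,Y) = 2.0948 bits
✓ Chain rule verified (Δ = 0.0001 is 4-dp rounding noise: each of the three values was rounded independently).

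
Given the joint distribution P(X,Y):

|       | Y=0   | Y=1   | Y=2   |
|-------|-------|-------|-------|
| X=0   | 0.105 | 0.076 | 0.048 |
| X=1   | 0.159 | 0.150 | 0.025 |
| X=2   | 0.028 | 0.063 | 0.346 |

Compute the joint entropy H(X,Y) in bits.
2.7251 bits

H(X,Y) = -Σ_{x,y} P(x,y) log₂ P(x,y). Per-cell terms -P(x,y)·log₂P(x,y):
  X=0: 0.3414, 0.2826, 0.2103
  X=1: 0.4218, 0.4105, 0.1330
  X=2: 0.1444, 0.2513, 0.5298
Sum of the 9 terms: H(X,Y) = 2.7251 bits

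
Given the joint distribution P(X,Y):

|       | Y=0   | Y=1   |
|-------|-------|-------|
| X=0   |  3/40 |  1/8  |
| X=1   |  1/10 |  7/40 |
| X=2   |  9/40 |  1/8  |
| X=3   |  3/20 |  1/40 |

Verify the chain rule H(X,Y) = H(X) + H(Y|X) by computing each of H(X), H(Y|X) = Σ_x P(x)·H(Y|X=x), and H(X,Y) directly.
H(X) = 1.9467 bits, H(Y|X) = 0.8836 bits, H(X,Y) = 2.8303 bits

Marginal of X (row sums):
  P(X=0) = 3/40 + 1/8 = 1/5
  P(X=1) = 1/10 + 7/40 = 11/40
  P(X=2) = 9/40 + 1/8 = 7/20
  P(X=3) = 3/20 + 1/40 = 7/40
H(X) = -[(1/5)·log₂(1/5) + (11/40)·log₂(11/40) + (7/20)·log₂(7/20) + (7/40)·log₂(7/40)]
  = 0.46439 + 0.51219 + 0.53010 + 0.44005 = 1.9467 bits

H(Y|X) = Σ_x P(x)·H(Y|X=x):
  X=0: P(X=0) = 1/5, P(Y|X=0) = (3/8, 5/8) → H(Y|X=0) = 0.95443
  X=1: P(X=1) = 11/40, P(Y|X=1) = (4/11, 7/11) → H(Y|X=1) = 0.94566
  X=2: P(X=2) = 7/20, P(Y|X=2) = (9/14, 5/14) → H(Y|X=2) = 0.94029
  X=3: P(X=3) = 7/40, P(Y|X=3) = (6/7, 1/7) → H(Y|X=3) = 0.59167
H(Y|X) = (1/5)·0.95443 + (11/40)·0.94566 + (7/20)·0.94029 + (7/40)·0.59167 = 0.8836 bits

H(X,Y) = -Σ_{x,y} P(x,y) log₂ P(x,y). Per-cell terms -P(x,y)·log₂P(x,y):
  X=0: 0.28027, 0.37500
  X=1: 0.33219, 0.44005
  X=2: 0.48420, 0.37500
  X=3: 0.41054, 0.13305
Sum of the 8 terms: H(X,Y) = 2.8303 bits

Chain rule check:
  H(X) + H(Y|X) = 1.9467 + 0.8836 = 2.8303 bits
  H(X,Y) = 2.8303 bits
✓ Chain rule verified.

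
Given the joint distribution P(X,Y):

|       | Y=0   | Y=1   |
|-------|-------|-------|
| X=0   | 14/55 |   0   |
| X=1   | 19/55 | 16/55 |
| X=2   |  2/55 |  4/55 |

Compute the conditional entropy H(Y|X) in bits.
0.7332 bits

H(Y|X) = H(X,Y) - H(X)

H(X,Y) = -Σ_{x,y} P(x,y) log₂ P(x,y). Per-cell terms -P(x,y)·log₂P(x,y):
  X=0: 0.50247, 0.00000
  X=1: 0.52973, 0.51821
  X=2: 0.17387, 0.27501
  (cells with P = 0 contribute 0)
Sum of the 6 terms: H(X,Y) = 1.9993 bits

Marginal of X (row sums):
  P(X=0) = 14/55 + 0 = 14/55
  P(X=1) = 19/55 + 16/55 = 7/11
  P(X=2) = 2/55 + 4/55 = 6/55
H(X) = -[(14/55)·log₂(14/55) + (7/11)·log₂(7/11) + (6/55)·log₂(6/55)]
  = 0.50247 + 0.41496 + 0.34870 = 1.2661 bits

H(Y|X) = H(X,Y) - H(X) = 1.9993 - 1.2661 = 0.7332 bits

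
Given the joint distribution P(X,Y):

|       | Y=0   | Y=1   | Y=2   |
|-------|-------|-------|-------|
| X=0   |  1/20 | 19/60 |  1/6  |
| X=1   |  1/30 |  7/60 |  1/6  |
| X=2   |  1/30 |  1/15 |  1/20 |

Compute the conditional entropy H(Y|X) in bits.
1.3488 bits

H(Y|X) = H(X,Y) - H(X)

H(X,Y) = -Σ_{x,y} P(x,y) log₂ P(x,y). Per-cell terms -P(x,y)·log₂P(x,y):
  X=0: 0.216096, 0.525338, 0.430827
  X=1: 0.163563, 0.361612, 0.430827
  X=2: 0.163563, 0.260459, 0.216096
Sum of the 9 terms: H(X,Y) = 2.76838 bits

Marginal of X (row sums):
  P(X=0) = 1/20 + 19/60 + 1/6 = 8/15
  P(X=1) = 1/30 + 7/60 + 1/6 = 19/60
  P(X=2) = 1/30 + 1/15 + 1/20 = 3/20
H(X) = -[(8/15)·log₂(8/15) + (19/60)·log₂(19/60) + (3/20)·log₂(3/20)]
  = 0.483675 + 0.525338 + 0.410545 = 1.41956 bits

H(Y|X) = H(X,Y) - H(X) = 2.76838 - 1.41956 = 1.3488 bits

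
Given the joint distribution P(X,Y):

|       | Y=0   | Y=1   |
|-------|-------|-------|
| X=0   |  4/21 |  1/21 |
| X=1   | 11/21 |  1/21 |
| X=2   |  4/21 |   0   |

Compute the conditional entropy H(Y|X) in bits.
0.4084 bits

H(Y|X) = H(X,Y) - H(X)

H(X,Y) = -Σ_{x,y} P(x,y) log₂ P(x,y). Per-cell terms -P(x,y)·log₂P(x,y):
  X=0: 0.45567951, 0.20915797
  X=1: 0.48865447, 0.20915797
  X=2: 0.45567951, 0.00000000
  (cells with P = 0 contribute 0)
Sum of the 6 terms: H(X,Y) = 1.8183294 bits

Marginal of X (row sums):
  P(X=0) = 4/21 + 1/21 = 5/21
  P(X=1) = 11/21 + 1/21 = 4/7
  P(X=2) = 4/21 + 0 = 4/21
H(X) = -[(5/21)·log₂(5/21) + (4/7)·log₂(4/7) + (4/21)·log₂(4/21)]
  = 0.49294984 + 0.46134567 + 0.45567951 = 1.4099750 bits

H(Y|X) = H(X,Y) - H(X) = 1.8183294 - 1.4099750 = 0.4084 bits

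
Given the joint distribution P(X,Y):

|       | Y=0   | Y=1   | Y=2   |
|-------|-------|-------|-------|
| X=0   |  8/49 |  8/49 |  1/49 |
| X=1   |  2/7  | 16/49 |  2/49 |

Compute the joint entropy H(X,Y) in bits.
2.2004 bits

H(X,Y) = -Σ_{x,y} P(x,y) log₂ P(x,y). Per-cell terms -P(x,y)·log₂P(x,y):
  X=0: 0.42689, 0.42689, 0.11459
  X=1: 0.51639, 0.52725, 0.18836
Sum of the 6 terms: H(X,Y) = 2.2004 bits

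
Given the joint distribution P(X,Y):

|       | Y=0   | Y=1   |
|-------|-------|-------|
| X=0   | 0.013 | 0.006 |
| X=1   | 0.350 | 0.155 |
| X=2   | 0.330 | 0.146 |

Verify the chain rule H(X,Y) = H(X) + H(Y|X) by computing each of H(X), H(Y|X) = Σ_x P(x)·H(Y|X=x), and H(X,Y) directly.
H(X) = 1.1162 bits, H(Y|X) = 0.8897 bits, H(X,Y) = 2.0058 bits

Marginal of X (row sums):
  P(X=0) = 0.013 + 0.006 = 0.019
  P(X=1) = 0.350 + 0.155 = 0.505
  P(X=2) = 0.330 + 0.146 = 0.476
H(X) = -[0.019·log₂(0.019) + 0.505·log₂(0.505) + 0.476·log₂(0.476)]
  = 0.1086 + 0.4978 + 0.5098 = 1.1162 bits

H(Y|X) = Σ_x P(x)·H(Y|X=x):
  X=0: P(X=0) = 0.019, P(Y|X=0) = (13/19, 6/19) → H(Y|X=0) = 0.8997
  X=1: P(X=1) = 0.505, P(Y|X=1) = (70/101, 31/101) → H(Y|X=1) = 0.8896
  X=2: P(X=2) = 0.476, P(Y|X=2) = (165/238, 73/238) → H(Y|X=2) = 0.8894
H(Y|X) = 0.019·0.8997 + 0.505·0.8896 + 0.476·0.8894 = 0.8897 bits

H(X,Y) = -Σ_{x,y} P(x,y) log₂ P(x,y). Per-cell terms -P(x,y)·log₂P(x,y):
  X=0: 0.0814, 0.0443
  X=1: 0.5301, 0.4169
  X=2: 0.5278, 0.4053
Sum of the 6 terms: H(X,Y) = 2.0058 bits

Chain rule check:
  H(X) + H(Y|X) = 1.1162 + 0.8897 = 2.0059 bits
  H(X,Y) = 2.0058 bits
✓ Chain rule verified (Δ = 0.0001 is 4-dp rounding noise: each of the three values was rounded independently).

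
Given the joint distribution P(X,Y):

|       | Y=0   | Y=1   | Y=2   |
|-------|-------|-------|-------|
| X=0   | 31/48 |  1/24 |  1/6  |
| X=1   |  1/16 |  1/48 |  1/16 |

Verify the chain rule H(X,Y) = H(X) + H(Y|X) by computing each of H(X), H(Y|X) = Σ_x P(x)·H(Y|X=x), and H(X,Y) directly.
H(X) = 0.5993 bits, H(Y|X) = 1.0463 bits, H(X,Y) = 1.6456 bits

Marginal of X (row sums):
  P(X=0) = 31/48 + 1/24 + 1/6 = 41/48
  P(X=1) = 1/16 + 1/48 + 1/16 = 7/48
H(X) = -[(41/48)·log₂(41/48) + (7/48)·log₂(7/48)]
  = 0.19425 + 0.40507 = 0.5993 bits

H(Y|X) = Σ_x P(x)·H(Y|X=x):
  X=0: P(X=0) = 41/48, P(Y|X=0) = (31/41, 2/41, 8/41) → H(Y|X=0) = 0.97755
  X=1: P(X=1) = 7/48, P(Y|X=1) = (3/7, 1/7, 3/7) → H(Y|X=1) = 1.44882
H(Y|X) = (41/48)·0.97755 + (7/48)·1.44882 = 1.0463 bits

H(X,Y) = -Σ_{x,y} P(x,y) log₂ P(x,y). Per-cell terms -P(x,y)·log₂P(x,y):
  X=0: 0.40737, 0.19104, 0.43083
  X=1: 0.25000, 0.11635, 0.25000
Sum of the 6 terms: H(X,Y) = 1.6456 bits

Chain rule check:
  H(X) + H(Y|X) = 0.5993 + 1.0463 = 1.6456 bits
  H(X,Y) = 1.6456 bits
✓ Chain rule verified.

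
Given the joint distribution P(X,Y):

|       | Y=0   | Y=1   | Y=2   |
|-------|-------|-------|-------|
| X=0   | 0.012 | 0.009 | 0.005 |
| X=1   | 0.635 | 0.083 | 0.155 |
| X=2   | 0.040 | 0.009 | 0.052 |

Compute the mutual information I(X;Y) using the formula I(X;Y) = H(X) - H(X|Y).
0.0470 bits

I(X;Y) = H(X) - H(X|Y)

Marginal of X (row sums):
  P(X=0) = 0.012 + 0.009 + 0.005 = 0.026
  P(X=1) = 0.635 + 0.083 + 0.155 = 0.873
  P(X=2) = 0.040 + 0.009 + 0.052 = 0.101
H(X) = -[0.026·log₂(0.026) + 0.873·log₂(0.873) + 0.101·log₂(0.101)]
  = 0.13690 + 0.17106 + 0.33406 = 0.6420 bits

Marginal of Y (column sums):
  P(Y=0) = 0.012 + 0.635 + 0.040 = 0.687
  P(Y=1) = 0.009 + 0.083 + 0.009 = 0.101
  P(Y=2) = 0.005 + 0.155 + 0.052 = 0.212
H(X|Y) = Σ_y P(y)·H(X|Y=y):
  Y=0: P(Y=0) = 0.687, P(X|Y=0) = (4/229, 635/687, 40/687) → H(X|Y=0) = 0.44580
  Y=1: P(Y=1) = 0.101, P(X|Y=1) = (9/101, 83/101, 9/101) → H(X|Y=1) = 0.85438
  Y=2: P(Y=2) = 0.212, P(X|Y=2) = (5/212, 155/212, 13/53) → H(X|Y=2) = 0.95513
H(X|Y) = 0.687·0.44580 + 0.101·0.85438 + 0.212·0.95513 = 0.5950 bits

I(X;Y) = H(X) - H(X|Y) = 0.6420 - 0.5950 = 0.0470 bits

Cross-check via I(X;Y) = H(X) + H(Y) - H(X,Y): computing H(Y) from the column sums and H(X,Y) from the 9 cells in the same way gives H(Y) = 1.1806 bits and H(X,Y) = 1.7756 bits, so
I(X;Y) = 0.6420 + 1.1806 - 1.7756 = 0.0470 bits ✓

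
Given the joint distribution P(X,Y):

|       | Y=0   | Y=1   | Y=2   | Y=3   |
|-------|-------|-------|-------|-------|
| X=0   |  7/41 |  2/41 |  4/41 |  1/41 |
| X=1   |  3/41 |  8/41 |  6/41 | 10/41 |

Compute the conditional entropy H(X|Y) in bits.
0.7458 bits

H(X|Y) = H(X,Y) - H(Y)

H(X,Y) = -Σ_{x,y} P(x,y) log₂ P(x,y). Per-cell terms -P(x,y)·log₂P(x,y):
  X=0: 0.43540, 0.21256, 0.32757, 0.13067
  X=1: 0.27604, 0.46001, 0.40574, 0.49649
Sum of the 8 terms: H(X,Y) = 2.7445 bits

Marginal of Y (column sums):
  P(Y=0) = 7/41 + 3/41 = 10/41
  P(Y=1) = 2/41 + 8/41 = 10/41
  P(Y=2) = 4/41 + 6/41 = 10/41
  P(Y=3) = 1/41 + 10/41 = 11/41
H(Y) = -[(10/41)·log₂(10/41) + (10/41)·log₂(10/41) + (10/41)·log₂(10/41) + (11/41)·log₂(11/41)]
  = 0.49649 + 0.49649 + 0.49649 + 0.50925 = 1.9987 bits

H(X|Y) = H(X,Y) - H(Y) = 2.7445 - 1.9987 = 0.7458 bits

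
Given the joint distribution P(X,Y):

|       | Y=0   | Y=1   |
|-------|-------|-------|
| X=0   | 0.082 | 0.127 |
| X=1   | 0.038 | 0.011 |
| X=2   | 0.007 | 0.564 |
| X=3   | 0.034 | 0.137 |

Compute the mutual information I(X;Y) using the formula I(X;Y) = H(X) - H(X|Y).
0.2196 bits

I(X;Y) = H(X) - H(X|Y)

Marginal of X (row sums):
  P(X=0) = 0.082 + 0.127 = 0.209
  P(X=1) = 0.038 + 0.011 = 0.049
  P(X=2) = 0.007 + 0.564 = 0.571
  P(X=3) = 0.034 + 0.137 = 0.171
H(X) = -[0.209·log₂(0.209) + 0.049·log₂(0.049) + 0.571·log₂(0.571) + 0.171·log₂(0.171)]
  = 0.47201 + 0.21320 + 0.46162 + 0.43570 = 1.58253 bits

Marginal of Y (column sums):
  P(Y=0) = 0.082 + 0.038 + 0.007 + 0.034 = 0.161
  P(Y=1) = 0.127 + 0.011 + 0.564 + 0.137 = 0.839
H(X|Y) = Σ_y P(y)·H(X|Y=y):
  Y=0: P(Y=0) = 0.161, P(X|Y=0) = (82/161, 38/161, 1/23, 34/161) → H(X|Y=0) = 1.65784
  Y=1: P(Y=1) = 0.839, P(X|Y=1) = (127/839, 11/839, 564/839, 137/839) → H(X|Y=1) = 1.30638
H(X|Y) = 0.161·1.65784 + 0.839·1.30638 = 1.36297 bits

I(X;Y) = H(X) - H(X|Y) = 1.58253 - 1.36297 = 0.2196 bits

Cross-check via I(X;Y) = H(X) + H(Y) - H(X,Y): computing H(Y) from the column sums and H(X,Y) from the 8 cells in the same way gives H(Y) = 0.63670 bits and H(X,Y) = 1.99966 bits, so
I(X;Y) = 1.58253 + 0.63670 - 1.99966 = 0.2196 bits ✓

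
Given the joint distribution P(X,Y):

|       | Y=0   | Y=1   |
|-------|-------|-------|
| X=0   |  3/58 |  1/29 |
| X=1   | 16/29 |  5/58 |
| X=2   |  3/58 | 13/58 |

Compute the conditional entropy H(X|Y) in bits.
0.9420 bits

H(X|Y) = H(X,Y) - H(Y)

H(X,Y) = -Σ_{x,y} P(x,y) log₂ P(x,y). Per-cell terms -P(x,y)·log₂P(x,y):
  X=0: 0.221018, 0.167517
  X=1: 0.473369, 0.304832
  X=2: 0.221018, 0.483587
Sum of the 6 terms: H(X,Y) = 1.87134 bits

Marginal of Y (column sums):
  P(Y=0) = 3/58 + 16/29 + 3/58 = 19/29
  P(Y=1) = 1/29 + 5/58 + 13/58 = 10/29
H(Y) = -[(19/29)·log₂(19/29) + (10/29)·log₂(10/29)]
  = 0.399690 + 0.529673 = 0.92936 bits

H(X|Y) = H(X,Y) - H(Y) = 1.87134 - 0.92936 = 0.9420 bits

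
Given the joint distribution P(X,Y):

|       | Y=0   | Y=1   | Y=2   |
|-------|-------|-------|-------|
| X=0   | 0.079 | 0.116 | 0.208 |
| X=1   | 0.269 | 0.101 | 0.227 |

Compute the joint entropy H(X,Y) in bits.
2.4502 bits

H(X,Y) = -Σ_{x,y} P(x,y) log₂ P(x,y). Per-cell terms -P(x,y)·log₂P(x,y):
  X=0: 0.28930, 0.36051, 0.47119
  X=1: 0.50957, 0.33406, 0.48561
Sum of the 6 terms: H(X,Y) = 2.4502 bits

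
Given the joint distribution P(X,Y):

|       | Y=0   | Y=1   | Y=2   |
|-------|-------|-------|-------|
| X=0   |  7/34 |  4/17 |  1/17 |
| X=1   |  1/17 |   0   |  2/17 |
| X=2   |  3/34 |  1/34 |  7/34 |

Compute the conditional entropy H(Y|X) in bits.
1.2645 bits

H(Y|X) = H(X,Y) - H(X)

H(X,Y) = -Σ_{x,y} P(x,y) log₂ P(x,y). Per-cell terms -P(x,y)·log₂P(x,y):
  X=0: 0.46943, 0.49117, 0.24044
  X=1: 0.24044, 0.00000, 0.36323
  X=2: 0.30904, 0.14963, 0.46943
  (cells with P = 0 contribute 0)
Sum of the 9 terms: H(X,Y) = 2.7328 bits

Marginal of X (row sums):
  P(X=0) = 7/34 + 4/17 + 1/17 = 1/2
  P(X=1) = 1/17 + 0 + 2/17 = 3/17
  P(X=2) = 3/34 + 1/34 + 7/34 = 11/34
H(X) = -[(1/2)·log₂(1/2) + (3/17)·log₂(3/17) + (11/34)·log₂(11/34)]
  = 0.50000 + 0.44162 + 0.52672 = 1.4683 bits

H(Y|X) = H(X,Y) - H(X) = 2.7328 - 1.4683 = 1.2645 bits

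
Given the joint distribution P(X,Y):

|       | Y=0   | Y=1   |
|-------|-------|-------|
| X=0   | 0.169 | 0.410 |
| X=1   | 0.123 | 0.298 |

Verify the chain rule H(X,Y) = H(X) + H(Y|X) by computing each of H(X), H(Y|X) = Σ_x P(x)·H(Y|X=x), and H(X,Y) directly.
H(X) = 0.9819 bits, H(Y|X) = 0.8713 bits, H(X,Y) = 1.8532 bits

Marginal of X (row sums):
  P(X=0) = 0.169 + 0.410 = 0.579
  P(X=1) = 0.123 + 0.298 = 0.421
H(X) = -[0.579·log₂(0.579) + 0.421·log₂(0.421)]
  = 0.45646 + 0.52545 = 0.9819 bits

H(Y|X) = Σ_x P(x)·H(Y|X=x):
  X=0: P(X=0) = 0.579, P(Y|X=0) = (169/579, 410/579) → H(Y|X=0) = 0.87114
  X=1: P(X=1) = 0.421, P(Y|X=1) = (123/421, 298/421) → H(Y|X=1) = 0.87150
H(Y|X) = 0.579·0.87114 + 0.421·0.87150 = 0.8713 bits

H(X,Y) = -Σ_{x,y} P(x,y) log₂ P(x,y). Per-cell terms -P(x,y)·log₂P(x,y):
  X=0: 0.43347, 0.52738
  X=1: 0.37186, 0.52049
Sum of the 4 terms: H(X,Y) = 1.8532 bits

Chain rule check:
  H(X) + H(Y|X) = 0.9819 + 0.8713 = 1.8532 bits
  H(X,Y) = 1.8532 bits
✓ Chain rule verified.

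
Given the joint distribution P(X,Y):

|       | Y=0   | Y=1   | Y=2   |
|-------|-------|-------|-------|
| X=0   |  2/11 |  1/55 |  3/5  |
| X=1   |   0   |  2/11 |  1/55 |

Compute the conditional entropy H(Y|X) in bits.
0.8248 bits

H(Y|X) = H(X,Y) - H(X)

H(X,Y) = -Σ_{x,y} P(x,y) log₂ P(x,y). Per-cell terms -P(x,y)·log₂P(x,y):
  X=0: 0.447169, 0.105116, 0.442179
  X=1: 0.000000, 0.447169, 0.105116
  (cells with P = 0 contribute 0)
Sum of the 6 terms: H(X,Y) = 1.54675 bits

Marginal of X (row sums):
  P(X=0) = 2/11 + 1/55 + 3/5 = 4/5
  P(X=1) = 0 + 2/11 + 1/55 = 1/5
H(X) = -[(4/5)·log₂(4/5) + (1/5)·log₂(1/5)]
  = 0.257542 + 0.464386 = 0.72193 bits

H(Y|X) = H(X,Y) - H(X) = 1.54675 - 0.72193 = 0.8248 bits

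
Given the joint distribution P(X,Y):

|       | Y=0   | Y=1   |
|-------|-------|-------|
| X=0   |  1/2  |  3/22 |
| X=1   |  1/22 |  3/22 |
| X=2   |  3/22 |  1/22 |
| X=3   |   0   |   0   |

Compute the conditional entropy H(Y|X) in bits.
0.7720 bits

H(Y|X) = H(X,Y) - H(X)

H(X,Y) = -Σ_{x,y} P(x,y) log₂ P(x,y). Per-cell terms -P(x,y)·log₂P(x,y):
  X=0: 0.50000, 0.39197
  X=1: 0.20270, 0.39197
  X=2: 0.39197, 0.20270
  X=3: 0.00000, 0.00000
  (cells with P = 0 contribute 0)
Sum of the 8 terms: H(X,Y) = 2.0813 bits

Marginal of X (row sums):
  P(X=0) = 1/2 + 3/22 = 7/11
  P(X=1) = 1/22 + 3/22 = 2/11
  P(X=2) = 3/22 + 1/22 = 2/11
  P(X=3) = 0 + 0 = 0
H(X) = -[(7/11)·log₂(7/11) + (2/11)·log₂(2/11) + (2/11)·log₂(2/11)]   (outcomes with P = 0 contribute 0)
  = 0.41496 + 0.44717 + 0.44717 = 1.3093 bits

H(Y|X) = H(X,Y) - H(X) = 2.0813 - 1.3093 = 0.7720 bits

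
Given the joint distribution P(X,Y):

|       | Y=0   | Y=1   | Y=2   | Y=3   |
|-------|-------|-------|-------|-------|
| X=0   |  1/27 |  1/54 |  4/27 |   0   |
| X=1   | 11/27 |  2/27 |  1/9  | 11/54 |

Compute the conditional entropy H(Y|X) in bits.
1.5873 bits

H(Y|X) = H(X,Y) - H(X)

H(X,Y) = -Σ_{x,y} P(x,y) log₂ P(x,y). Per-cell terms -P(x,y)·log₂P(x,y):
  X=0: 0.176107, 0.106572, 0.408131, 0.000000
  X=1: 0.527778, 0.278140, 0.352214, 0.467593
  (cells with P = 0 contribute 0)
Sum of the 8 terms: H(X,Y) = 2.316535 bits

Marginal of X (row sums):
  P(X=0) = 1/27 + 1/54 + 4/27 + 0 = 11/54
  P(X=1) = 11/27 + 2/27 + 1/9 + 11/54 = 43/54
H(X) = -[(11/54)·log₂(11/54) + (43/54)·log₂(43/54)]
  = 0.467593 + 0.261681 = 0.729274 bits

H(Y|X) = H(X,Y) - H(X) = 2.316535 - 0.729274 = 1.5873 bits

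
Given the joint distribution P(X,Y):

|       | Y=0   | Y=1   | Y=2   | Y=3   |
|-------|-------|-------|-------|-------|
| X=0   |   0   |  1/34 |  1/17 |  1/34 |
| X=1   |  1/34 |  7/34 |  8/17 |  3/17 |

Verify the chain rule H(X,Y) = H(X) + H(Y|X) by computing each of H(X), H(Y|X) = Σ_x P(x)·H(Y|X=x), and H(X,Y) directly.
H(X) = 0.5226 bits, H(Y|X) = 1.5896 bits, H(X,Y) = 2.1121 bits

Marginal of X (row sums):
  P(X=0) = 0 + 1/34 + 1/17 + 1/34 = 2/17
  P(X=1) = 1/34 + 7/34 + 8/17 + 3/17 = 15/17
H(X) = -[(2/17)·log₂(2/17) + (15/17)·log₂(15/17)]
  = 0.36323 + 0.15933 = 0.5226 bits

H(Y|X) = Σ_x P(x)·H(Y|X=x):
  X=0: P(X=0) = 2/17, P(Y|X=0) = (0, 1/4, 1/2, 1/4) → H(Y|X=0) = 1.50000
  X=1: P(X=1) = 15/17, P(Y|X=1) = (1/30, 7/30, 8/15, 1/5) → H(Y|X=1) = 1.60152
H(Y|X) = (2/17)·1.50000 + (15/17)·1.60152 = 1.5896 bits

H(X,Y) = -Σ_{x,y} P(x,y) log₂ P(x,y). Per-cell terms -P(x,y)·log₂P(x,y):
  X=0: 0.00000, 0.14963, 0.24044, 0.14963
  X=1: 0.14963, 0.46943, 0.51175, 0.44162
  (cells with P = 0 contribute 0)
Sum of the 8 terms: H(X,Y) = 2.1121 bits

Chain rule check:
  H(X) + H(Y|X) = 0.5226 + 1.5896 = 2.1122 bits
  H(X,Y) = 2.1121 bits
✓ Chain rule verified (Δ = 0.0001 is 4-dp rounding noise: each of the three values was rounded independently).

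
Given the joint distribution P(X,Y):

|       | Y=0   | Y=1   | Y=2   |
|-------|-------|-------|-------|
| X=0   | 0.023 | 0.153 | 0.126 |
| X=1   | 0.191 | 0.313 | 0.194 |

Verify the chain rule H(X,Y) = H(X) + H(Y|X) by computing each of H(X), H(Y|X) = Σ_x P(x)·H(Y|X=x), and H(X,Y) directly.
H(X) = 0.8837 bits, H(Y|X) = 1.4721 bits, H(X,Y) = 2.3558 bits

Marginal of X (row sums):
  P(X=0) = 0.023 + 0.153 + 0.126 = 0.302
  P(X=1) = 0.191 + 0.313 + 0.194 = 0.698
H(X) = -[0.302·log₂(0.302) + 0.698·log₂(0.698)]
  = 0.52167 + 0.36205 = 0.8837 bits

H(Y|X) = Σ_x P(x)·H(Y|X=x):
  X=0: P(X=0) = 0.302, P(Y|X=0) = (23/302, 153/302, 63/151) → H(Y|X=0) = 1.30609
  X=1: P(X=1) = 0.698, P(Y|X=1) = (191/698, 313/698, 97/349) → H(Y|X=1) = 1.54386
H(Y|X) = 0.302·1.30609 + 0.698·1.54386 = 1.4721 bits

H(X,Y) = -Σ_{x,y} P(x,y) log₂ P(x,y). Per-cell terms -P(x,y)·log₂P(x,y):
  X=0: 0.12517, 0.41438, 0.37655
  X=1: 0.45618, 0.52451, 0.45898
Sum of the 6 terms: H(X,Y) = 2.3558 bits

Chain rule check:
  H(X) + H(Y|X) = 0.8837 + 1.4721 = 2.3558 bits
  H(X,Y) = 2.3558 bits
✓ Chain rule verified.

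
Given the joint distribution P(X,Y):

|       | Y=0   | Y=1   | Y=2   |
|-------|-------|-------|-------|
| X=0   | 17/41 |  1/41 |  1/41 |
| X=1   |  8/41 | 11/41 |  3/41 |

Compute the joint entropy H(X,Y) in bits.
2.0333 bits

H(X,Y) = -Σ_{x,y} P(x,y) log₂ P(x,y). Per-cell terms -P(x,y)·log₂P(x,y):
  X=0: 0.5266, 0.1307, 0.1307
  X=1: 0.4600, 0.5093, 0.2760
Sum of the 6 terms: H(X,Y) = 2.0333 bits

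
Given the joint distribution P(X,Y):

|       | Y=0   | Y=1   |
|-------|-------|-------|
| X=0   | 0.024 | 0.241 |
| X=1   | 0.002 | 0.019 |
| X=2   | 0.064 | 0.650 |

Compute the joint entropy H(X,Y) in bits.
1.4082 bits

H(X,Y) = -Σ_{x,y} P(x,y) log₂ P(x,y). Per-cell terms -P(x,y)·log₂P(x,y):
  X=0: 0.12914, 0.49475
  X=1: 0.01793, 0.10864
  X=2: 0.25381, 0.40397
Sum of the 6 terms: H(X,Y) = 1.4082 bits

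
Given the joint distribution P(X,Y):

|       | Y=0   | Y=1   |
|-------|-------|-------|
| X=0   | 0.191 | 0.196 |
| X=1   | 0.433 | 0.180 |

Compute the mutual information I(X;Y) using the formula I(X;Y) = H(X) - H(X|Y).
0.0328 bits

I(X;Y) = H(X) - H(X|Y)

Marginal of X (row sums):
  P(X=0) = 0.191 + 0.196 = 0.387
  P(X=1) = 0.433 + 0.180 = 0.613
H(X) = -[0.387·log₂(0.387) + 0.613·log₂(0.613)]
  = 0.5300 + 0.4328 = 0.9628 bits

Marginal of Y (column sums):
  P(Y=0) = 0.191 + 0.433 = 0.624
  P(Y=1) = 0.196 + 0.180 = 0.376
H(X|Y) = Σ_y P(y)·H(X|Y=y):
  Y=0: P(Y=0) = 0.624, P(X|Y=0) = (191/624, 433/624) → H(X|Y=0) = 0.8886
  Y=1: P(Y=1) = 0.376, P(X|Y=1) = (49/94, 45/94) → H(X|Y=1) = 0.9987
H(X|Y) = 0.624·0.8886 + 0.376·0.9987 = 0.9300 bits

I(X;Y) = H(X) - H(X|Y) = 0.9628 - 0.9300 = 0.0328 bits

Cross-check via I(X;Y) = H(X) + H(Y) - H(X,Y): computing H(Y) from the column sums and H(X,Y) from the 4 cells in the same way gives H(Y) = 0.9552 bits and H(X,Y) = 1.8852 bits, so
I(X;Y) = 0.9628 + 0.9552 - 1.8852 = 0.0328 bits ✓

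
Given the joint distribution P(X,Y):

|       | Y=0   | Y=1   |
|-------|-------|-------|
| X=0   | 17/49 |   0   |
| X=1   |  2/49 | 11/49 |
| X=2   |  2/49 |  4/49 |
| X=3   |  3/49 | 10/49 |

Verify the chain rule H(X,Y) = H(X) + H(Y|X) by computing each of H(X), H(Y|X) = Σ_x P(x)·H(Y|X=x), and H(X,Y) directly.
H(X) = 1.9166 bits, H(Y|X) = 0.4835 bits, H(X,Y) = 2.4001 bits

Marginal of X (row sums):
  P(X=0) = 17/49 + 0 = 17/49
  P(X=1) = 2/49 + 11/49 = 13/49
  P(X=2) = 2/49 + 4/49 = 6/49
  P(X=3) = 3/49 + 10/49 = 13/49
H(X) = -[(17/49)·log₂(17/49) + (13/49)·log₂(13/49) + (6/49)·log₂(6/49) + (13/49)·log₂(13/49)]
  = 0.52986 + 0.50787 + 0.37099 + 0.50787 = 1.9166 bits

H(Y|X) = Σ_x P(x)·H(Y|X=x):
  X=0: P(X=0) = 17/49, P(Y|X=0) = (1, 0) → H(Y|X=0) = 0.00000
  X=1: P(X=1) = 13/49, P(Y|X=1) = (2/13, 11/13) → H(Y|X=1) = 0.61938
  X=2: P(X=2) = 6/49, P(Y|X=2) = (1/3, 2/3) → H(Y|X=2) = 0.91830
  X=3: P(X=3) = 13/49, P(Y|X=3) = (3/13, 10/13) → H(Y|X=3) = 0.77935
H(Y|X) = (17/49)·0.00000 + (13/49)·0.61938 + (6/49)·0.91830 + (13/49)·0.77935 = 0.4835 bits

H(X,Y) = -Σ_{x,y} P(x,y) log₂ P(x,y). Per-cell terms -P(x,y)·log₂P(x,y):
  X=0: 0.52986, 0.00000
  X=1: 0.18836, 0.48384
  X=2: 0.18836, 0.29508
  X=3: 0.24672, 0.46791
  (cells with P = 0 contribute 0)
Sum of the 8 terms: H(X,Y) = 2.4001 bits

Chain rule check:
  H(X) + H(Y|X) = 1.9166 + 0.4835 = 2.4001 bits
  H(X,Y) = 2.4001 bits
✓ Chain rule verified.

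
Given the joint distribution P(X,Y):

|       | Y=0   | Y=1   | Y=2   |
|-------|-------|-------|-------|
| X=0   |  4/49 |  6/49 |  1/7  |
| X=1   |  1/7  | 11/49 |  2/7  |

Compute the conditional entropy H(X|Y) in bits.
0.9308 bits

H(X|Y) = H(X,Y) - H(Y)

H(X,Y) = -Σ_{x,y} P(x,y) log₂ P(x,y). Per-cell terms -P(x,y)·log₂P(x,y):
  X=0: 0.29508, 0.37099, 0.40105
  X=1: 0.40105, 0.48384, 0.51639
Sum of the 6 terms: H(X,Y) = 2.4684 bits

Marginal of Y (column sums):
  P(Y=0) = 4/49 + 1/7 = 11/49
  P(Y=1) = 6/49 + 11/49 = 17/49
  P(Y=2) = 1/7 + 2/7 = 3/7
H(Y) = -[(11/49)·log₂(11/49) + (17/49)·log₂(17/49) + (3/7)·log₂(3/7)]
  = 0.48384 + 0.52986 + 0.52388 = 1.5376 bits

H(X|Y) = H(X,Y) - H(Y) = 2.4684 - 1.5376 = 0.9308 bits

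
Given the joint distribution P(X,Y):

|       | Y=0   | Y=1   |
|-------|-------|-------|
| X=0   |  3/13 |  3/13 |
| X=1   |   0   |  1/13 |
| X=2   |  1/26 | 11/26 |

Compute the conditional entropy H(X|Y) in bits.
1.1265 bits

H(X|Y) = H(X,Y) - H(Y)

H(X,Y) = -Σ_{x,y} P(x,y) log₂ P(x,y). Per-cell terms -P(x,y)·log₂P(x,y):
  X=0: 0.48819, 0.48819
  X=1: 0.00000, 0.28465
  X=2: 0.18079, 0.52504
  (cells with P = 0 contribute 0)
Sum of the 6 terms: H(X,Y) = 1.9669 bits

Marginal of Y (column sums):
  P(Y=0) = 3/13 + 0 + 1/26 = 7/26
  P(Y=1) = 3/13 + 1/13 + 11/26 = 19/26
H(Y) = -[(7/26)·log₂(7/26) + (19/26)·log₂(19/26)]
  = 0.50968 + 0.33068 = 0.8404 bits

H(X|Y) = H(X,Y) - H(Y) = 1.9669 - 0.8404 = 1.1265 bits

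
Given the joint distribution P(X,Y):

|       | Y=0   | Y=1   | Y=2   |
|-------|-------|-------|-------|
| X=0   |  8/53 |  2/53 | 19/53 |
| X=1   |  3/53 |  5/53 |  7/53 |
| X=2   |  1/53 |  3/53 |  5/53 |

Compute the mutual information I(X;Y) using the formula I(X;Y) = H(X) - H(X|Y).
0.0913 bits

I(X;Y) = H(X) - H(X|Y)

Marginal of X (row sums):
  P(X=0) = 8/53 + 2/53 + 19/53 = 29/53
  P(X=1) = 3/53 + 5/53 + 7/53 = 15/53
  P(X=2) = 1/53 + 3/53 + 5/53 = 9/53
H(X) = -[(29/53)·log₂(29/53) + (15/53)·log₂(15/53) + (9/53)·log₂(9/53)]
  = 0.4760 + 0.5154 + 0.4344 = 1.4258 bits

Marginal of Y (column sums):
  P(Y=0) = 8/53 + 3/53 + 1/53 = 12/53
  P(Y=1) = 2/53 + 5/53 + 3/53 = 10/53
  P(Y=2) = 19/53 + 7/53 + 5/53 = 31/53
H(X|Y) = Σ_y P(y)·H(X|Y=y):
  Y=0: P(Y=0) = 12/53, P(X|Y=0) = (2/3, 1/4, 1/12) → H(X|Y=0) = 1.1887
  Y=1: P(Y=1) = 10/53, P(X|Y=1) = (1/5, 1/2, 3/10) → H(X|Y=1) = 1.4855
  Y=2: P(Y=2) = 31/53, P(X|Y=2) = (19/31, 7/31, 5/31) → H(X|Y=2) = 1.3422
H(X|Y) = (12/53)·1.1887 + (10/53)·1.4855 + (31/53)·1.3422 = 1.3345 bits

I(X;Y) = H(X) - H(X|Y) = 1.4258 - 1.3345 = 0.0913 bits

Cross-check via I(X;Y) = H(X) + H(Y) - H(X,Y): computing H(Y) from the column sums and H(X,Y) from the 9 cells in the same way gives H(Y) = 1.3917 bits and H(X,Y) = 2.7262 bits, so
I(X;Y) = 1.4258 + 1.3917 - 2.7262 = 0.0913 bits ✓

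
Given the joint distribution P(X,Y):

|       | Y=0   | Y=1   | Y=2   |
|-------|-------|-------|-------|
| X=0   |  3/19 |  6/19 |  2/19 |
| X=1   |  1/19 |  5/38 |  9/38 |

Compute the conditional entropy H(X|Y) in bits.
0.8664 bits

H(X|Y) = H(X,Y) - H(Y)

H(X,Y) = -Σ_{x,y} P(x,y) log₂ P(x,y). Per-cell terms -P(x,y)·log₂P(x,y):
  X=0: 0.4204682, 0.5251468, 0.3418871
  X=1: 0.2235751, 0.3849999, 0.4921585
Sum of the 6 terms: H(X,Y) = 2.388236 bits

Marginal of Y (column sums):
  P(Y=0) = 3/19 + 1/19 = 4/19
  P(Y=1) = 6/19 + 5/38 = 17/38
  P(Y=2) = 2/19 + 9/38 = 13/38
H(Y) = -[(4/19)·log₂(4/19) + (17/38)·log₂(17/38) + (13/38)·log₂(13/38)]
  = 0.4732479 + 0.5191552 + 0.5294037 = 1.521807 bits

H(X|Y) = H(X,Y) - H(Y) = 2.388236 - 1.521807 = 0.8664 bits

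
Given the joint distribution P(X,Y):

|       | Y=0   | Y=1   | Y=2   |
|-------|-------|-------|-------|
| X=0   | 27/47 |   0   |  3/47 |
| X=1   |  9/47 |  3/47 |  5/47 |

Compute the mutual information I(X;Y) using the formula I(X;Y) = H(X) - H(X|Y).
0.1602 bits

I(X;Y) = H(X) - H(X|Y)

Marginal of X (row sums):
  P(X=0) = 27/47 + 0 + 3/47 = 30/47
  P(X=1) = 9/47 + 3/47 + 5/47 = 17/47
H(X) = -[(30/47)·log₂(30/47) + (17/47)·log₂(17/47)]
  = 0.4134 + 0.5307 = 0.9441 bits

Marginal of Y (column sums):
  P(Y=0) = 27/47 + 9/47 = 36/47
  P(Y=1) = 0 + 3/47 = 3/47
  P(Y=2) = 3/47 + 5/47 = 8/47
H(X|Y) = Σ_y P(y)·H(X|Y=y):
  Y=0: P(Y=0) = 36/47, P(X|Y=0) = (3/4, 1/4) → H(X|Y=0) = 0.8113
  Y=1: P(Y=1) = 3/47, P(X|Y=1) = (0, 1) → H(X|Y=1) = 0.0000
  Y=2: P(Y=2) = 8/47, P(X|Y=2) = (3/8, 5/8) → H(X|Y=2) = 0.9544
H(X|Y) = (36/47)·0.8113 + (3/47)·0.0000 + (8/47)·0.9544 = 0.7839 bits

I(X;Y) = H(X) - H(X|Y) = 0.9441 - 0.7839 = 0.1602 bits

Cross-check via I(X;Y) = H(X) + H(Y) - H(X,Y): computing H(Y) from the column sums and H(X,Y) from the 6 cells in the same way gives H(Y) = 0.9828 bits and H(X,Y) = 1.7667 bits, so
I(X;Y) = 0.9441 + 0.9828 - 1.7667 = 0.1602 bits ✓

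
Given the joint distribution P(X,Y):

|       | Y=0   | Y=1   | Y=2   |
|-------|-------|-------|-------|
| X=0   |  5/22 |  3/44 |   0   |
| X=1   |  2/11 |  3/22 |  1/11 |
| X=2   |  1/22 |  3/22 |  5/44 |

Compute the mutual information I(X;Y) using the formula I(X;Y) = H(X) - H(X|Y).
0.2268 bits

I(X;Y) = H(X) - H(X|Y)

Marginal of X (row sums):
  P(X=0) = 5/22 + 3/44 + 0 = 13/44
  P(X=1) = 2/11 + 3/22 + 1/11 = 9/22
  P(X=2) = 1/22 + 3/22 + 5/44 = 13/44
H(X) = -[(13/44)·log₂(13/44) + (9/22)·log₂(9/22) + (13/44)·log₂(13/44)]
  = 0.5197022 + 0.5275254 + 0.5197022 = 1.566930 bits

Marginal of Y (column sums):
  P(Y=0) = 5/22 + 2/11 + 1/22 = 5/11
  P(Y=1) = 3/44 + 3/22 + 3/22 = 15/44
  P(Y=2) = 0 + 1/11 + 5/44 = 9/44
H(X|Y) = Σ_y P(y)·H(X|Y=y):
  Y=0: P(Y=0) = 5/11, P(X|Y=0) = (1/2, 2/5, 1/10) → H(X|Y=0) = 1.3609640
  Y=1: P(Y=1) = 15/44, P(X|Y=1) = (1/5, 2/5, 2/5) → H(X|Y=1) = 1.5219281
  Y=2: P(Y=2) = 9/44, P(X|Y=2) = (0, 4/9, 5/9) → H(X|Y=2) = 0.9910761
H(X|Y) = (5/11)·1.3609640 + (15/44)·1.5219281 + (9/44)·0.9910761 = 1.340179 bits

I(X;Y) = H(X) - H(X|Y) = 1.566930 - 1.340179 = 0.2268 bits

Cross-check via I(X;Y) = H(X) + H(Y) - H(X,Y): computing H(Y) from the column sums and H(X,Y) from the 9 cells in the same way gives H(Y) = 1.514631 bits and H(X,Y) = 2.854810 bits, so
I(X;Y) = 1.566930 + 1.514631 - 2.854810 = 0.2268 bits ✓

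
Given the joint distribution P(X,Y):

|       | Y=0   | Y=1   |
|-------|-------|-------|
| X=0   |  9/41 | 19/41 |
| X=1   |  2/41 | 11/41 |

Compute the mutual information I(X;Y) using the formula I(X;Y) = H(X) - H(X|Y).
0.0239 bits

I(X;Y) = H(X) - H(X|Y)

Marginal of X (row sums):
  P(X=0) = 9/41 + 19/41 = 28/41
  P(X=1) = 2/41 + 11/41 = 13/41
H(X) = -[(28/41)·log₂(28/41) + (13/41)·log₂(13/41)]
  = 0.37574 + 0.52543 = 0.90117 bits

Marginal of Y (column sums):
  P(Y=0) = 9/41 + 2/41 = 11/41
  P(Y=1) = 19/41 + 11/41 = 30/41
H(X|Y) = Σ_y P(y)·H(X|Y=y):
  Y=0: P(Y=0) = 11/41, P(X|Y=0) = (9/11, 2/11) → H(X|Y=0) = 0.68404
  Y=1: P(Y=1) = 30/41, P(X|Y=1) = (19/30, 11/30) → H(X|Y=1) = 0.94808
H(X|Y) = (11/41)·0.68404 + (30/41)·0.94808 = 0.87724 bits

I(X;Y) = H(X) - H(X|Y) = 0.90117 - 0.87724 = 0.0239 bits

Cross-check via I(X;Y) = H(X) + H(Y) - H(X,Y): computing H(Y) from the column sums and H(X,Y) from the 4 cells in the same way gives H(Y) = 0.83900 bits and H(X,Y) = 1.71624 bits, so
I(X;Y) = 0.90117 + 0.83900 - 1.71624 = 0.0239 bits ✓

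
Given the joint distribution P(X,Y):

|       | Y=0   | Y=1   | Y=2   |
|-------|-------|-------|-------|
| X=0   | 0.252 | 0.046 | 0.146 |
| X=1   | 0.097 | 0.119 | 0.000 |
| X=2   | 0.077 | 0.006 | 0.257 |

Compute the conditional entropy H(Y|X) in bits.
1.1087 bits

H(Y|X) = H(X,Y) - H(X)

H(X,Y) = -Σ_{x,y} P(x,y) log₂ P(x,y). Per-cell terms -P(x,y)·log₂P(x,y):
  X=0: 0.50110, 0.20434, 0.40529
  X=1: 0.32649, 0.36545, 0.00000
  X=2: 0.28482, 0.04428, 0.50376
  (cells with P = 0 contribute 0)
Sum of the 9 terms: H(X,Y) = 2.6355 bits

Marginal of X (row sums):
  P(X=0) = 0.252 + 0.046 + 0.146 = 0.444
  P(X=1) = 0.097 + 0.119 + 0.000 = 0.216
  P(X=2) = 0.077 + 0.006 + 0.257 = 0.340
H(X) = -[0.444·log₂(0.444) + 0.216·log₂(0.216) + 0.340·log₂(0.340)]
  = 0.52009 + 0.47755 + 0.52917 = 1.5268 bits

H(Y|X) = H(X,Y) - H(X) = 2.6355 - 1.5268 = 1.1087 bits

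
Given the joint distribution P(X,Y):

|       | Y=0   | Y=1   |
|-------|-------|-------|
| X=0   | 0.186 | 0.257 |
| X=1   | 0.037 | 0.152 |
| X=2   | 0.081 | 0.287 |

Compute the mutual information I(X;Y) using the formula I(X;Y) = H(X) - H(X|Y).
0.0367 bits

I(X;Y) = H(X) - H(X|Y)

Marginal of X (row sums):
  P(X=0) = 0.186 + 0.257 = 0.443
  P(X=1) = 0.037 + 0.152 = 0.189
  P(X=2) = 0.081 + 0.287 = 0.368
H(X) = -[0.443·log₂(0.443) + 0.189·log₂(0.189) + 0.368·log₂(0.368)]
  = 0.520357 + 0.454269 + 0.530738 = 1.50536 bits

Marginal of Y (column sums):
  P(Y=0) = 0.186 + 0.037 + 0.081 = 0.304
  P(Y=1) = 0.257 + 0.152 + 0.287 = 0.696
H(X|Y) = Σ_y P(y)·H(X|Y=y):
  Y=0: P(Y=0) = 0.304, P(X|Y=0) = (93/152, 37/304, 81/304) → H(X|Y=0) = 1.311871
  Y=1: P(Y=1) = 0.696, P(X|Y=1) = (257/696, 19/87, 287/696) → H(X|Y=1) = 1.537112
H(X|Y) = 0.304·1.311871 + 0.696·1.537112 = 1.46864 bits

I(X;Y) = H(X) - H(X|Y) = 1.50536 - 1.46864 = 0.0367 bits

Cross-check via I(X;Y) = H(X) + H(Y) - H(X,Y): computing H(Y) from the column sums and H(X,Y) from the 6 cells in the same way gives H(Y) = 0.88613 bits and H(X,Y) = 2.35476 bits, so
I(X;Y) = 1.50536 + 0.88613 - 2.35476 = 0.0367 bits ✓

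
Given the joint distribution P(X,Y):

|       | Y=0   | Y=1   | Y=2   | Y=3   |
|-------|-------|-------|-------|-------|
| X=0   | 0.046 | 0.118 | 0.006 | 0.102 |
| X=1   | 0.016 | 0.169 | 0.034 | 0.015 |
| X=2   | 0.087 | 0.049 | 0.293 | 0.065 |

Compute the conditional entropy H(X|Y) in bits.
1.1154 bits

H(X|Y) = H(X,Y) - H(Y)

H(X,Y) = -Σ_{x,y} P(x,y) log₂ P(x,y). Per-cell terms -P(x,y)·log₂P(x,y):
  X=0: 0.2043, 0.3638, 0.0443, 0.3359
  X=1: 0.0955, 0.4335, 0.1659, 0.0909
  X=2: 0.3065, 0.2132, 0.5189, 0.2563
Sum of the 12 terms: H(X,Y) = 3.0290 bits

Marginal of Y (column sums):
  P(Y=0) = 0.046 + 0.016 + 0.087 = 0.149
  P(Y=1) = 0.118 + 0.169 + 0.049 = 0.336
  P(Y=2) = 0.006 + 0.034 + 0.293 = 0.333
  P(Y=3) = 0.102 + 0.015 + 0.065 = 0.182
H(Y) = -[0.149·log₂(0.149) + 0.336·log₂(0.336) + 0.333·log₂(0.333) + 0.182·log₂(0.182)]
  = 0.4092 + 0.5287 + 0.5283 + 0.4474 = 1.9136 bits

H(X|Y) = H(X,Y) - H(Y) = 3.0290 - 1.9136 = 1.1154 bits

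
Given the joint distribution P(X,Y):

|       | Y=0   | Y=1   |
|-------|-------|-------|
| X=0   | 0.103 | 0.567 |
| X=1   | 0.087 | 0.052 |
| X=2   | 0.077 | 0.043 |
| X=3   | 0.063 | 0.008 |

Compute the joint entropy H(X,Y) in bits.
2.1172 bits

H(X,Y) = -Σ_{x,y} P(x,y) log₂ P(x,y). Per-cell terms -P(x,y)·log₂P(x,y):
  X=0: 0.3378, 0.4641
  X=1: 0.3065, 0.2218
  X=2: 0.2848, 0.1952
  X=3: 0.2513, 0.0557
Sum of the 8 terms: H(X,Y) = 2.1172 bits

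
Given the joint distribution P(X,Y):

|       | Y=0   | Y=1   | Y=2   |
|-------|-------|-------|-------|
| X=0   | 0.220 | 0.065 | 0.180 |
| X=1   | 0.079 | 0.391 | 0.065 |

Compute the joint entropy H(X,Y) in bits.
2.2575 bits

H(X,Y) = -Σ_{x,y} P(x,y) log₂ P(x,y). Per-cell terms -P(x,y)·log₂P(x,y):
  X=0: 0.4806, 0.2563, 0.4453
  X=1: 0.2893, 0.5297, 0.2563
Sum of the 6 terms: H(X,Y) = 2.2575 bits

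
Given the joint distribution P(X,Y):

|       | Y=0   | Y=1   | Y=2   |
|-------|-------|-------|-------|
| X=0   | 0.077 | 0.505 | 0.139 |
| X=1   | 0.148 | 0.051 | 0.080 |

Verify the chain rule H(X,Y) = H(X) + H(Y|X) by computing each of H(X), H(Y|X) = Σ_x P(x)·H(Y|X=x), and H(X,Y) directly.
H(X) = 0.8541 bits, H(Y|X) = 1.2426 bits, H(X,Y) = 2.0967 bits

Marginal of X (row sums):
  P(X=0) = 0.077 + 0.505 + 0.139 = 0.721
  P(X=1) = 0.148 + 0.051 + 0.080 = 0.279
H(X) = -[0.721·log₂(0.721) + 0.279·log₂(0.279)]
  = 0.3403 + 0.5138 = 0.8541 bits

H(Y|X) = Σ_x P(x)·H(Y|X=x):
  X=0: P(X=0) = 0.721, P(Y|X=0) = (11/103, 505/721, 139/721) → H(Y|X=0) = 1.1623
  X=1: P(X=1) = 0.279, P(Y|X=1) = (148/279, 17/93, 80/279) → H(Y|X=1) = 1.4501
H(Y|X) = 0.721·1.1623 + 0.279·1.4501 = 1.2426 bits

H(X,Y) = -Σ_{x,y} P(x,y) log₂ P(x,y). Per-cell terms -P(x,y)·log₂P(x,y):
  X=0: 0.2848, 0.4978, 0.3957
  X=1: 0.4079, 0.2190, 0.2915
Sum of the 6 terms: H(X,Y) = 2.0967 bits

Chain rule check:
  H(X) + H(Y|X) = 0.8541 + 1.2426 = 2.0967 bits
  H(X,Y) = 2.0967 bits
✓ Chain rule verified.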